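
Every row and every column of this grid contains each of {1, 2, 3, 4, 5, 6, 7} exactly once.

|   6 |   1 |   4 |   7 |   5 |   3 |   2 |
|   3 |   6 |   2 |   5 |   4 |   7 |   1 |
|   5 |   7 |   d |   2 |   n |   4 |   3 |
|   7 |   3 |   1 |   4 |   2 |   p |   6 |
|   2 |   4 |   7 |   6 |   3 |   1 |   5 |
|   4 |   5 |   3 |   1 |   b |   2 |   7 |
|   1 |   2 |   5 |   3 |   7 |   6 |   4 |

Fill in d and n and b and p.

At (row 6, col 5): row 6 already has {1, 2, 3, 4, 5, 7}, so the value is 6.
Cell (3,5): column 5 already has {2, 3, 4, 5, 6, 7} → 1.
For row 4, column 6: row 4 already has {1, 2, 3, 4, 6, 7}; that leaves 5.
Cell (3,3): row 3 already has {1, 2, 3, 4, 5, 7} → 6.

d = 6, n = 1, b = 6, p = 5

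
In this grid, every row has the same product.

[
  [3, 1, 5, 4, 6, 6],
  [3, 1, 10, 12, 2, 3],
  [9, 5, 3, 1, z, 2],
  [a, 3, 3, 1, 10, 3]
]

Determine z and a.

z = 8, a = 8

Rows 1 and 2 each multiply to 2160, so every row has product 2160.
Row 3: 9×5×3×1×2 = 270, so the missing entry is 2160 ÷ 270 = 8.
Row 4: 3×3×1×10×3 = 270, so the missing entry is 2160 ÷ 270 = 8.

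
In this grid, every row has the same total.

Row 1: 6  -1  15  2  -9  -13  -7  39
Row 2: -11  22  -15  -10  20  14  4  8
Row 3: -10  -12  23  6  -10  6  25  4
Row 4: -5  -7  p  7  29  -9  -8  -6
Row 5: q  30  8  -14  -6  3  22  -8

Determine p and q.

Rows 1 and 2 both add up to 32, so every row sums to 32.
Row 4: -5 − 7 + 7 + 29 − 9 − 8 − 6 = 1, so the missing entry is 32 − 1 = 31.
Row 5: 30 + 8 − 14 − 6 + 3 + 22 − 8 = 35, so the missing entry is 32 − 35 = -3.

p = 31, q = -3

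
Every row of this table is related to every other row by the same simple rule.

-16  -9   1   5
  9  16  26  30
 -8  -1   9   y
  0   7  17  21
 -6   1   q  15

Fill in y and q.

y = 13, q = 11

The difference between any two rows is the same in every column — this is an addition table with the headers hidden.
Row 3 minus row 1 is -8 − (-16) = 8, so its entry in column 4 is 5 + 8 = 13.
Row 5 minus row 1 is -6 − (-16) = 10, so its entry in column 3 is 1 + 10 = 11.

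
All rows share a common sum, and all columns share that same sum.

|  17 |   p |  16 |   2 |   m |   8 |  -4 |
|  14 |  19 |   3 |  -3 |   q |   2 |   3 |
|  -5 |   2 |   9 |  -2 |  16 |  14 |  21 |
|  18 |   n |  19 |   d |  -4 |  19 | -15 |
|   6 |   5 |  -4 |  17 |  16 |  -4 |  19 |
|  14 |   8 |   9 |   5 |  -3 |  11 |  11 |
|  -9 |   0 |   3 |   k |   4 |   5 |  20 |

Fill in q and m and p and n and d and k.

Rows 3 and 5 both sum to 55, so that's the common total.
Row 2 has 14 + 19 + 3 − 3 + 2 + 3 = 38; the blank must be 55 − 38 = 17.
Column 5 has 17 + 16 − 4 + 16 − 3 + 4 = 46; the blank must be 55 − 46 = 9.
Row 1 has 17 + 16 + 2 + 9 + 8 − 4 = 48; the blank must be 55 − 48 = 7.
Column 2 has 7 + 19 + 2 + 5 + 8 + 0 = 41; the blank must be 55 − 41 = 14.
Row 4 has 18 + 14 + 19 − 4 + 19 − 15 = 51; the blank must be 55 − 51 = 4.
Row 7 has -9 + 0 + 3 + 4 + 5 + 20 = 23; the blank must be 55 − 23 = 32.

q = 17, m = 9, p = 7, n = 14, d = 4, k = 32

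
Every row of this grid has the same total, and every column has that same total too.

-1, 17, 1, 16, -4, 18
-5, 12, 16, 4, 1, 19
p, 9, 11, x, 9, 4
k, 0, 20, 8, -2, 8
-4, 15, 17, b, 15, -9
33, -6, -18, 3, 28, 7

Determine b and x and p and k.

Rows 1 and 2 both sum to 47, so that's the common total.
The known cells in row 4 total 34, leaving 47 − 34 = 13 for the blank.
The known cells in column 1 total 36, leaving 47 − 36 = 11 for the blank.
The known cells in row 3 total 44, leaving 47 − 44 = 3 for the blank.
The known cells in row 5 total 34, leaving 47 − 34 = 13 for the blank.

b = 13, x = 3, p = 11, k = 13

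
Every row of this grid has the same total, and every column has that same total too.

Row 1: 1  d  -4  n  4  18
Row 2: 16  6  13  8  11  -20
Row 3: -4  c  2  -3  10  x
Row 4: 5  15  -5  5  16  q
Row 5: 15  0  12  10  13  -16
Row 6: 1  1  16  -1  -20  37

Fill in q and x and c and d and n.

q = -2, x = 17, c = 12, d = 0, n = 15

Rows 2 and 5 both sum to 34, so that's the common total.
The known cells in column 4 total 19, leaving 34 − 19 = 15 for the blank.
The known cells in row 1 total 34, leaving 34 − 34 = 0 for the blank.
The known cells in column 2 total 22, leaving 34 − 22 = 12 for the blank.
The known cells in row 3 total 17, leaving 34 − 17 = 17 for the blank.
The known cells in row 4 total 36, leaving 34 − 36 = -2 for the blank.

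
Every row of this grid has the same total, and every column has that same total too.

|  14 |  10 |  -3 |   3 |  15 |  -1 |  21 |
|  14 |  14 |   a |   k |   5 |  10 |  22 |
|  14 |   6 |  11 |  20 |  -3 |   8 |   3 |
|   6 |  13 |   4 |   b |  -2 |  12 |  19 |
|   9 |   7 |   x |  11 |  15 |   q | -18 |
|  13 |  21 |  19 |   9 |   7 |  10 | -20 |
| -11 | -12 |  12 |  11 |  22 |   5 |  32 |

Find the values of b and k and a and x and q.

Rows 1 and 3 both sum to 59, so that's the common total.
Column 6 has -1 + 10 + 8 + 12 + 10 + 5 = 44; the blank must be 59 − 44 = 15.
Row 5 has 9 + 7 + 11 + 15 + 15 − 18 = 39; the blank must be 59 − 39 = 20.
Column 3 has -3 + 11 + 4 + 20 + 19 + 12 = 63; the blank must be 59 − 63 = -4.
Row 4 has 6 + 13 + 4 − 2 + 12 + 19 = 52; the blank must be 59 − 52 = 7.
Row 2 has 14 + 14 − 4 + 5 + 10 + 22 = 61; the blank must be 59 − 61 = -2.

b = 7, k = -2, a = -4, x = 20, q = 15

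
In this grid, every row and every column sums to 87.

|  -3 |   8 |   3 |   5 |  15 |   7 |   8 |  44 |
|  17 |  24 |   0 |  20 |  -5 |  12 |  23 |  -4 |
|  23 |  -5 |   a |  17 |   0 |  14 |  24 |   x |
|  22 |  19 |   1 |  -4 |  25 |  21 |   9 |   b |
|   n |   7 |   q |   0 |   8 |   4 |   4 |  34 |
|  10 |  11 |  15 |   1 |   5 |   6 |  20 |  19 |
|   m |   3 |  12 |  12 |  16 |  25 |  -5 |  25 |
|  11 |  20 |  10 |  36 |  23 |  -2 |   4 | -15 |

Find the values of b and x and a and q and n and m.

Row 7: 3 + 12 + 12 + 16 + 25 − 5 + 25 = 88, so its missing entry is 87 − 88 = -1.
Column 1: -3 + 17 + 23 + 22 + 10 − 1 + 11 = 79, so its missing entry is 87 − 79 = 8.
Row 4: 22 + 19 + 1 − 4 + 25 + 21 + 9 = 93, so its missing entry is 87 − 93 = -6.
Column 8: 44 − 4 − 6 + 34 + 19 + 25 − 15 = 97, so its missing entry is 87 − 97 = -10.
Row 5: 8 + 7 + 0 + 8 + 4 + 4 + 34 = 65, so its missing entry is 87 − 65 = 22.
Row 3: 23 − 5 + 17 + 0 + 14 + 24 − 10 = 63, so its missing entry is 87 − 63 = 24.

b = -6, x = -10, a = 24, q = 22, n = 8, m = -1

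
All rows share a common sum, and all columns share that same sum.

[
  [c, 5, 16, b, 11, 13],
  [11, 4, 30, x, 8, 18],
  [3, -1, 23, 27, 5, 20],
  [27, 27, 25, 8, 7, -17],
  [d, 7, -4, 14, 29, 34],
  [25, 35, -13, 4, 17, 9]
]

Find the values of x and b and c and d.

Rows 3 and 4 both sum to 77, so that's the common total.
The known cells in row 5 total 80, leaving 77 − 80 = -3 for the blank.
The known cells in row 2 total 71, leaving 77 − 71 = 6 for the blank.
The known cells in column 4 total 59, leaving 77 − 59 = 18 for the blank.
The known cells in row 1 total 63, leaving 77 − 63 = 14 for the blank.

x = 6, b = 18, c = 14, d = -3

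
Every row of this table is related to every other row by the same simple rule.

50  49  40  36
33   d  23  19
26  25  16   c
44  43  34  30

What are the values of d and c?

The difference between any two rows is the same in every column — this is an addition table with the headers hidden.
Row 2 minus row 1 is 33 − 50 = -17, so its entry in column 2 is 49 + (-17) = 32.
Row 3 minus row 1 is 26 − 50 = -24, so its entry in column 4 is 36 + (-24) = 12.

d = 32, c = 12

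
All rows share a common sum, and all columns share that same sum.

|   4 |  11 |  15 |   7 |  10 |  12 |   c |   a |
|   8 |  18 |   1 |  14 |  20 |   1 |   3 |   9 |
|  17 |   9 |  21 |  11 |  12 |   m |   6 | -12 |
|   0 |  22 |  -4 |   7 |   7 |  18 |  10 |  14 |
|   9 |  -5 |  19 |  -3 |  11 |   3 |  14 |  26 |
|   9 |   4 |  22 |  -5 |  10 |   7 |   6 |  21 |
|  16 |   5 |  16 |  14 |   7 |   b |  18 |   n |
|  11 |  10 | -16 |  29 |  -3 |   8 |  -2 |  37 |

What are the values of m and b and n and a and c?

m = 10, b = 15, n = -17, a = -4, c = 19

Rows 2 and 4 both sum to 74, so that's the common total.
Column 7 has 3 + 6 + 10 + 14 + 6 + 18 − 2 = 55; the blank must be 74 − 55 = 19.
Row 1 has 4 + 11 + 15 + 7 + 10 + 12 + 19 = 78; the blank must be 74 − 78 = -4.
Column 8 has -4 + 9 − 12 + 14 + 26 + 21 + 37 = 91; the blank must be 74 − 91 = -17.
Row 7 has 16 + 5 + 16 + 14 + 7 + 18 − 17 = 59; the blank must be 74 − 59 = 15.
Row 3 has 17 + 9 + 21 + 11 + 12 + 6 − 12 = 64; the blank must be 74 − 64 = 10.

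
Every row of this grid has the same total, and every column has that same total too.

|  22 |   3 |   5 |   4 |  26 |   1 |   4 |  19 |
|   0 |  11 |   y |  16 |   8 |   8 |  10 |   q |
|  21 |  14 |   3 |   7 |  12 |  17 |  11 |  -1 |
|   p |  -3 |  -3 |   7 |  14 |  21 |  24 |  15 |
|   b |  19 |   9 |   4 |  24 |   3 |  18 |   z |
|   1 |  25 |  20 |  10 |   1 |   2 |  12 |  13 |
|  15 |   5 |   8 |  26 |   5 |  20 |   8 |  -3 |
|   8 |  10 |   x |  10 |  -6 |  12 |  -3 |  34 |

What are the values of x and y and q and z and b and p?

Rows 1 and 3 both sum to 84, so that's the common total.
Row 4 has -3 − 3 + 7 + 14 + 21 + 24 + 15 = 75; the blank must be 84 − 75 = 9.
Column 1 has 22 + 0 + 21 + 9 + 1 + 15 + 8 = 76; the blank must be 84 − 76 = 8.
Row 8 has 8 + 10 + 10 − 6 + 12 − 3 + 34 = 65; the blank must be 84 − 65 = 19.
Column 3 has 5 + 3 − 3 + 9 + 20 + 8 + 19 = 61; the blank must be 84 − 61 = 23.
Row 2 has 0 + 11 + 23 + 16 + 8 + 8 + 10 = 76; the blank must be 84 − 76 = 8.
Row 5 has 8 + 19 + 9 + 4 + 24 + 3 + 18 = 85; the blank must be 84 − 85 = -1.

x = 19, y = 23, q = 8, z = -1, b = 8, p = 9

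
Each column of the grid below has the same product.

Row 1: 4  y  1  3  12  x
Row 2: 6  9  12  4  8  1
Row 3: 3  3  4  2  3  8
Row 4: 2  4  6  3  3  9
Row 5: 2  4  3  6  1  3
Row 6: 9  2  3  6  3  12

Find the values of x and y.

x = 1, y = 3

Columns 3 and 4 each multiply to 2592, so every column has product 2592.
Column 6: 1×8×9×3×12 = 2592, so the missing entry is 2592 ÷ 2592 = 1.
Column 2: 9×3×4×4×2 = 864, so the missing entry is 2592 ÷ 864 = 3.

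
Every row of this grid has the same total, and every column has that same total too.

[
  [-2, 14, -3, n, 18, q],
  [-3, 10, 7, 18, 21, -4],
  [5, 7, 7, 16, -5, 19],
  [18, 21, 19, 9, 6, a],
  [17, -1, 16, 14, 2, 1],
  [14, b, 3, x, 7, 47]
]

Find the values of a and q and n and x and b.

a = -24, q = 10, n = 12, x = -20, b = -2

Rows 2 and 3 both sum to 49, so that's the common total.
Column 2: 14 + 10 + 7 + 21 − 1 = 51, so its missing entry is 49 − 51 = -2.
Row 6: 14 − 2 + 3 + 7 + 47 = 69, so its missing entry is 49 − 69 = -20.
Column 4: 18 + 16 + 9 + 14 − 20 = 37, so its missing entry is 49 − 37 = 12.
Row 1: -2 + 14 − 3 + 12 + 18 = 39, so its missing entry is 49 − 39 = 10.
Row 4: 18 + 21 + 19 + 9 + 6 = 73, so its missing entry is 49 − 73 = -24.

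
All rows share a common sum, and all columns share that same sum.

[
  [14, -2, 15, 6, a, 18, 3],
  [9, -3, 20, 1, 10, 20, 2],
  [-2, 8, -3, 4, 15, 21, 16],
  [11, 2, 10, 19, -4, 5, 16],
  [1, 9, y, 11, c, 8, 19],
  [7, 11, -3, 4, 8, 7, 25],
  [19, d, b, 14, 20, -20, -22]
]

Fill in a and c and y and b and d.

a = 5, c = 5, y = 6, b = 14, d = 34

Rows 2 and 3 both sum to 59, so that's the common total.
Row 1 has 14 − 2 + 15 + 6 + 18 + 3 = 54; the blank must be 59 − 54 = 5.
Column 5 has 5 + 10 + 15 − 4 + 8 + 20 = 54; the blank must be 59 − 54 = 5.
Column 2 has -2 − 3 + 8 + 2 + 9 + 11 = 25; the blank must be 59 − 25 = 34.
Row 7 has 19 + 34 + 14 + 20 − 20 − 22 = 45; the blank must be 59 − 45 = 14.
Row 5 has 1 + 9 + 11 + 5 + 8 + 19 = 53; the blank must be 59 − 53 = 6.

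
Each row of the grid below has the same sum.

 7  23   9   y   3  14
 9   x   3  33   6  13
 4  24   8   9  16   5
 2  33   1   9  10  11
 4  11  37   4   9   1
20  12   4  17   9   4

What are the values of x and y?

x = 2, y = 10

The complete rows each total 66.
Row 2 is missing 66 − 64 = 2 (since 9 + 3 + 33 + 6 + 13 = 64).
Row 1 is missing 66 − 56 = 10 (since 7 + 23 + 9 + 3 + 14 = 56).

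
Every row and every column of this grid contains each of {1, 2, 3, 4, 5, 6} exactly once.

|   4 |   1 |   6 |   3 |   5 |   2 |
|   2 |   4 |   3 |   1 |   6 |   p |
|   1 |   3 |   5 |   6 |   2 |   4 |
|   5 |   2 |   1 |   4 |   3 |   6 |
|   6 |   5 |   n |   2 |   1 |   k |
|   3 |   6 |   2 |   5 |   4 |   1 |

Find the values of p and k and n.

For row 5, column 3: column 3 already has {1, 2, 3, 5, 6}; that leaves 4.
For row 5, column 6: row 5 already has {1, 2, 4, 5, 6}; that leaves 3.
Cell (2,6): row 2 already has {1, 2, 3, 4, 6} → 5.

p = 5, k = 3, n = 4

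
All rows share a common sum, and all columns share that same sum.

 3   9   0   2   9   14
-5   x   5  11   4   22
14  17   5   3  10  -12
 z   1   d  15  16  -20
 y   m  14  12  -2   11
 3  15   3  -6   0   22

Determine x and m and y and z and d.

Rows 1 and 3 both sum to 37, so that's the common total.
Row 2: -5 + 5 + 11 + 4 + 22 = 37, so its missing entry is 37 − 37 = 0.
Column 3: 0 + 5 + 5 + 14 + 3 = 27, so its missing entry is 37 − 27 = 10.
Row 4: 1 + 10 + 15 + 16 − 20 = 22, so its missing entry is 37 − 22 = 15.
Column 1: 3 − 5 + 14 + 15 + 3 = 30, so its missing entry is 37 − 30 = 7.
Row 5: 7 + 14 + 12 − 2 + 11 = 42, so its missing entry is 37 − 42 = -5.

x = 0, m = -5, y = 7, z = 15, d = 10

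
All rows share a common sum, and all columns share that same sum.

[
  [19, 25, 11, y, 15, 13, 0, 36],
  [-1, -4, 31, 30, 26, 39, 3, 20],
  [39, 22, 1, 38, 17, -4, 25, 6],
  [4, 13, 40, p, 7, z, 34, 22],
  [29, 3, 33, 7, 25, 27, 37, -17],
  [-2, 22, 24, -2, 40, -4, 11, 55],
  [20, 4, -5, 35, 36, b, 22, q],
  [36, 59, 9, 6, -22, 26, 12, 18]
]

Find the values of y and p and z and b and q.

Rows 2 and 3 both sum to 144, so that's the common total.
The known cells in row 1 total 119, leaving 144 − 119 = 25 for the blank.
The known cells in column 8 total 140, leaving 144 − 140 = 4 for the blank.
The known cells in row 7 total 116, leaving 144 − 116 = 28 for the blank.
The known cells in column 4 total 139, leaving 144 − 139 = 5 for the blank.
The known cells in row 4 total 125, leaving 144 − 125 = 19 for the blank.

y = 25, p = 5, z = 19, b = 28, q = 4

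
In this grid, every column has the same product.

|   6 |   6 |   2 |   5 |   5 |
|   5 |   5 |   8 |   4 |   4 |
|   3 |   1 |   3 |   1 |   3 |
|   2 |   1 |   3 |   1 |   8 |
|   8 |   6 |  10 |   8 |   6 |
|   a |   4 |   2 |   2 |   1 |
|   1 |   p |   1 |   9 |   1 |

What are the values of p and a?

Columns 3 and 5 each multiply to 2880, so every column has product 2880.
Column 2: 6×5×1×1×6×4 = 720, so the missing entry is 2880 ÷ 720 = 4.
Column 1: 6×5×3×2×8×1 = 1440, so the missing entry is 2880 ÷ 1440 = 2.

p = 4, a = 2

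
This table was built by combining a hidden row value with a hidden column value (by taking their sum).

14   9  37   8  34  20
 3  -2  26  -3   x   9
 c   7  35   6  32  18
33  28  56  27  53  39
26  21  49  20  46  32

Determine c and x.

The difference between any two rows is the same in every column — this is an addition table with the headers hidden.
Row 3 minus row 1 is 6 − 8 = -2, so its entry in column 1 is 14 + (-2) = 12.
Row 2 minus row 1 is -3 − 8 = -11, so its entry in column 5 is 34 + (-11) = 23.

c = 12, x = 23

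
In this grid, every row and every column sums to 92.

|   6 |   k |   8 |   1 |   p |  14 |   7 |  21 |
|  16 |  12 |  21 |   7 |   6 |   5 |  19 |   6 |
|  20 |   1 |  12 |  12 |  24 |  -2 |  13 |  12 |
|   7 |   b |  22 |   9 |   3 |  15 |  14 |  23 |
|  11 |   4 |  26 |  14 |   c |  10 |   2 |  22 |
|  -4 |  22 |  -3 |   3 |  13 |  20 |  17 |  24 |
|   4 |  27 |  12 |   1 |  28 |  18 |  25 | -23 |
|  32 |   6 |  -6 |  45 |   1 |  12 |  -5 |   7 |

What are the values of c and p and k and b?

Row 5: 11 + 4 + 26 + 14 + 10 + 2 + 22 = 89, so its missing entry is 92 − 89 = 3.
Column 5: 6 + 24 + 3 + 3 + 13 + 28 + 1 = 78, so its missing entry is 92 − 78 = 14.
Row 4: 7 + 22 + 9 + 3 + 15 + 14 + 23 = 93, so its missing entry is 92 − 93 = -1.
Row 1: 6 + 8 + 1 + 14 + 14 + 7 + 21 = 71, so its missing entry is 92 − 71 = 21.

c = 3, p = 14, k = 21, b = -1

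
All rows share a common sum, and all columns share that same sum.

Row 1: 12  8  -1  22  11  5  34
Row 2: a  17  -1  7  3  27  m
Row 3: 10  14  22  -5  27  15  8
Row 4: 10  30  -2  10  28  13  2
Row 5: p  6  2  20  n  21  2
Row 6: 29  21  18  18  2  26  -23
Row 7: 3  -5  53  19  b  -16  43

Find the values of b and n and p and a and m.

b = -6, n = 26, p = 14, a = 13, m = 25

Rows 1 and 3 both sum to 91, so that's the common total.
Row 7 has 3 − 5 + 53 + 19 − 16 + 43 = 97; the blank must be 91 − 97 = -6.
Column 5 has 11 + 3 + 27 + 28 + 2 − 6 = 65; the blank must be 91 − 65 = 26.
Row 5 has 6 + 2 + 20 + 26 + 21 + 2 = 77; the blank must be 91 − 77 = 14.
Column 1 has 12 + 10 + 10 + 14 + 29 + 3 = 78; the blank must be 91 − 78 = 13.
Row 2 has 13 + 17 − 1 + 7 + 3 + 27 = 66; the blank must be 91 − 66 = 25.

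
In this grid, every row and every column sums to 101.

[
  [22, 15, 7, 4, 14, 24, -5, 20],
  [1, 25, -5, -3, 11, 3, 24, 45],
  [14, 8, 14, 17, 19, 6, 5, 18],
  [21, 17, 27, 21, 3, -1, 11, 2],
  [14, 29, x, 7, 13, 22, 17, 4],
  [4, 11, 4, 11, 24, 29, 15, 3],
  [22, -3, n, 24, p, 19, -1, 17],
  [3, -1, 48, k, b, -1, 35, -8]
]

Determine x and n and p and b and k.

x = -5, n = 11, p = 12, b = 5, k = 20

Row 5: 14 + 29 + 7 + 13 + 22 + 17 + 4 = 106, so its missing entry is 101 − 106 = -5.
Column 3: 7 − 5 + 14 + 27 − 5 + 4 + 48 = 90, so its missing entry is 101 − 90 = 11.
Row 7: 22 − 3 + 11 + 24 + 19 − 1 + 17 = 89, so its missing entry is 101 − 89 = 12.
Column 5: 14 + 11 + 19 + 3 + 13 + 24 + 12 = 96, so its missing entry is 101 − 96 = 5.
Row 8: 3 − 1 + 48 + 5 − 1 + 35 − 8 = 81, so its missing entry is 101 − 81 = 20.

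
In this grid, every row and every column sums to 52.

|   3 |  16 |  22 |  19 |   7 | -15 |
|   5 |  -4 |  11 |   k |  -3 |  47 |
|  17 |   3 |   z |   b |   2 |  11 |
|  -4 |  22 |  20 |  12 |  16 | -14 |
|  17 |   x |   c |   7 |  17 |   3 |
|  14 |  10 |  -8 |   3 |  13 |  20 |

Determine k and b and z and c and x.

The known cells in row 2 total 56, leaving 52 − 56 = -4 for the blank.
The known cells in column 4 total 37, leaving 52 − 37 = 15 for the blank.
The known cells in row 3 total 48, leaving 52 − 48 = 4 for the blank.
The known cells in column 3 total 49, leaving 52 − 49 = 3 for the blank.
The known cells in row 5 total 47, leaving 52 − 47 = 5 for the blank.

k = -4, b = 15, z = 4, c = 3, x = 5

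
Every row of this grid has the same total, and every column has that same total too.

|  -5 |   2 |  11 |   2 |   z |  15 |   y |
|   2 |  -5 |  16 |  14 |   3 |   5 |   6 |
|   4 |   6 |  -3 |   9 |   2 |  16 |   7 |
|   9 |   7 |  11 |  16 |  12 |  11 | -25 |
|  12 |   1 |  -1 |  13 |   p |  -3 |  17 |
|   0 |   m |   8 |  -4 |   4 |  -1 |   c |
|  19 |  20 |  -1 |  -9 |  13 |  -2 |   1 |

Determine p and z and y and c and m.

p = 2, z = 5, y = 11, c = 24, m = 10

Rows 2 and 3 both sum to 41, so that's the common total.
The known cells in row 5 total 39, leaving 41 − 39 = 2 for the blank.
The known cells in column 5 total 36, leaving 41 − 36 = 5 for the blank.
The known cells in column 2 total 31, leaving 41 − 31 = 10 for the blank.
The known cells in row 1 total 30, leaving 41 − 30 = 11 for the blank.
The known cells in row 6 total 17, leaving 41 − 17 = 24 for the blank.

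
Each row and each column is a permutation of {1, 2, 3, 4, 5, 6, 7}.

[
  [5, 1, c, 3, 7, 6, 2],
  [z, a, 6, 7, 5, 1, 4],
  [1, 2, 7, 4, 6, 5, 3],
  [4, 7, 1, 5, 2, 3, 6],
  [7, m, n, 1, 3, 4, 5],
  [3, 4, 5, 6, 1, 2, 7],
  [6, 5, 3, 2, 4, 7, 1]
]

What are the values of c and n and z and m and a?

c = 4, n = 2, z = 2, m = 6, a = 3

At (row 1, col 3): row 1 already has {1, 2, 3, 5, 6, 7}, so the value is 4.
For row 5, column 3: column 3 already has {1, 3, 4, 5, 6, 7}; that leaves 2.
Cell (2,1): column 1 already has {1, 3, 4, 5, 6, 7} → 2.
At (row 2, col 2): row 2 already has {1, 2, 4, 5, 6, 7}, so the value is 3.
Cell (5,2): row 5 already has {1, 2, 3, 4, 5, 7} → 6.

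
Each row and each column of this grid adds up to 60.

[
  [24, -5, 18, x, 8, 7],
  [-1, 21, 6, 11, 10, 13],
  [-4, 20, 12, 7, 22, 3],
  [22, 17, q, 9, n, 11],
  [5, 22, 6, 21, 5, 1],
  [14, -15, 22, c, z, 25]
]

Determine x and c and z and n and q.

x = 8, c = 4, z = 10, n = 5, q = -4

Row 1: 24 − 5 + 18 + 8 + 7 = 52, so its missing entry is 60 − 52 = 8.
Column 4: 8 + 11 + 7 + 9 + 21 = 56, so its missing entry is 60 − 56 = 4.
Row 6: 14 − 15 + 22 + 4 + 25 = 50, so its missing entry is 60 − 50 = 10.
Column 5: 8 + 10 + 22 + 5 + 10 = 55, so its missing entry is 60 − 55 = 5.
Row 4: 22 + 17 + 9 + 5 + 11 = 64, so its missing entry is 60 − 64 = -4.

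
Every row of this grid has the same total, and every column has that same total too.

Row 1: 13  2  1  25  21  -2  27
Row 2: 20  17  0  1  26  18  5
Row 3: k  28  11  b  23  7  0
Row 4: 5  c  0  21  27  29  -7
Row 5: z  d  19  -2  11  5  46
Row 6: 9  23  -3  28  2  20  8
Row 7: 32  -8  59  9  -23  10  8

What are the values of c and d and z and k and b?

Rows 1 and 2 both sum to 87, so that's the common total.
Row 4: 5 + 0 + 21 + 27 + 29 − 7 = 75, so its missing entry is 87 − 75 = 12.
Column 4: 25 + 1 + 21 − 2 + 28 + 9 = 82, so its missing entry is 87 − 82 = 5.
Row 3: 28 + 11 + 5 + 23 + 7 + 0 = 74, so its missing entry is 87 − 74 = 13.
Column 1: 13 + 20 + 13 + 5 + 9 + 32 = 92, so its missing entry is 87 − 92 = -5.
Row 5: -5 + 19 − 2 + 11 + 5 + 46 = 74, so its missing entry is 87 − 74 = 13.

c = 12, d = 13, z = -5, k = 13, b = 5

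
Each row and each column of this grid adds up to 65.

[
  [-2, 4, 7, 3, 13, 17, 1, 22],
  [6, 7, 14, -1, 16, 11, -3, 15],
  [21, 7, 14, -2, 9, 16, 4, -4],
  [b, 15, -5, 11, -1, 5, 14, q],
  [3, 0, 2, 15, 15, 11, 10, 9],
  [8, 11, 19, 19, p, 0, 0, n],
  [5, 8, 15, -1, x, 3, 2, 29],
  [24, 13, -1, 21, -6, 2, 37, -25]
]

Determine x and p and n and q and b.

x = 4, p = 15, n = -7, q = 26, b = 0

Row 7: 5 + 8 + 15 − 1 + 3 + 2 + 29 = 61, so its missing entry is 65 − 61 = 4.
Column 5: 13 + 16 + 9 − 1 + 15 + 4 − 6 = 50, so its missing entry is 65 − 50 = 15.
Row 6: 8 + 11 + 19 + 19 + 15 + 0 + 0 = 72, so its missing entry is 65 − 72 = -7.
Column 8: 22 + 15 − 4 + 9 − 7 + 29 − 25 = 39, so its missing entry is 65 − 39 = 26.
Row 4: 15 − 5 + 11 − 1 + 5 + 14 + 26 = 65, so its missing entry is 65 − 65 = 0.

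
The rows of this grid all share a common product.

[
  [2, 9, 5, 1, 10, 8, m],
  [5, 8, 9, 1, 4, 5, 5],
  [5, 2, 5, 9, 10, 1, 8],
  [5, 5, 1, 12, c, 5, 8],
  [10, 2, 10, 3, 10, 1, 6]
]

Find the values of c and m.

Rows 3 and 5 each multiply to 36000, so every row has product 36000.
Row 4: 5×5×1×12×5×8 = 12000, so the missing entry is 36000 ÷ 12000 = 3.
Row 1: 2×9×5×1×10×8 = 7200, so the missing entry is 36000 ÷ 7200 = 5.

c = 3, m = 5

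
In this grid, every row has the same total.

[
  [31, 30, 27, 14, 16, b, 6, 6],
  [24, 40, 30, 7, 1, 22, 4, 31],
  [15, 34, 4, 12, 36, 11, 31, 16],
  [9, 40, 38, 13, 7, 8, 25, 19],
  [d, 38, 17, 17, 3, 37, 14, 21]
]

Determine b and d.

b = 29, d = 12

Row 2 sums to 159 and so does row 4; that's the common total.
In row 1 the known cells total 130, leaving 159 − 130 = 29.
In row 5 the known cells total 147, leaving 159 − 147 = 12.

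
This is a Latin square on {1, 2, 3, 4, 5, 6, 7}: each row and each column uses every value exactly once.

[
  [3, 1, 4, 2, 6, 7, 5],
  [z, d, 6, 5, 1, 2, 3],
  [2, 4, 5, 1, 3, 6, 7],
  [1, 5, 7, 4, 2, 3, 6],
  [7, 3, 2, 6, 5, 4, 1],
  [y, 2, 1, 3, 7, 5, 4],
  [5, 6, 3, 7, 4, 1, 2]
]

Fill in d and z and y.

d = 7, z = 4, y = 6

At (row 2, col 2): column 2 already has {1, 2, 3, 4, 5, 6}, so the value is 7.
For row 2, column 1: row 2 already has {1, 2, 3, 5, 6, 7}; that leaves 4.
For row 6, column 1: row 6 already has {1, 2, 3, 4, 5, 7}; that leaves 6.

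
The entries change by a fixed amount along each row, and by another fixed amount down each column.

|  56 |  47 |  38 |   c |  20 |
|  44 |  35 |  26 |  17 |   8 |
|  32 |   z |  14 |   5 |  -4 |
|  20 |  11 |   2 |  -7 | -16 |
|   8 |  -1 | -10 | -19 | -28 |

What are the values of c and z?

Along each row the entries change by -9 per step; down each column they change by -12.
Row 1: from 56 at column 1, stepping by -9 to column 4 gives 29.
Row 3: from 32 at column 1, stepping by -9 to column 2 gives 23.

c = 29, z = 23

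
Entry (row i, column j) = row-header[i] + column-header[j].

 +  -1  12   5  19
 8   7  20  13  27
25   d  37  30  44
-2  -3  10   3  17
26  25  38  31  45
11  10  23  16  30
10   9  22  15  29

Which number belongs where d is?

24

25 + (-1) = 24.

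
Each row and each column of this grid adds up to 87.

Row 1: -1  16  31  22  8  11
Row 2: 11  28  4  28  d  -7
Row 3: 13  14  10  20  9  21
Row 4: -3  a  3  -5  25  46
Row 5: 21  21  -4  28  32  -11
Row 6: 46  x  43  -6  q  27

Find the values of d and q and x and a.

Row 4: -3 + 3 − 5 + 25 + 46 = 66, so its missing entry is 87 − 66 = 21.
Column 2: 16 + 28 + 14 + 21 + 21 = 100, so its missing entry is 87 − 100 = -13.
Row 6: 46 − 13 + 43 − 6 + 27 = 97, so its missing entry is 87 − 97 = -10.
Row 2: 11 + 28 + 4 + 28 − 7 = 64, so its missing entry is 87 − 64 = 23.

d = 23, q = -10, x = -13, a = 21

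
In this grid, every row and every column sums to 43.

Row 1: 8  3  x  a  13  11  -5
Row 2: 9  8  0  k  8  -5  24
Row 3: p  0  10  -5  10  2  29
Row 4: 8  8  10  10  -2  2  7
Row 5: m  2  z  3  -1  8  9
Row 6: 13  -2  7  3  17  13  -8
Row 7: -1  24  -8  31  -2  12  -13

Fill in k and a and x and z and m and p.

The known cells in row 3 total 46, leaving 43 − 46 = -3 for the blank.
The known cells in column 1 total 34, leaving 43 − 34 = 9 for the blank.
The known cells in row 5 total 30, leaving 43 − 30 = 13 for the blank.
The known cells in column 3 total 32, leaving 43 − 32 = 11 for the blank.
The known cells in row 1 total 41, leaving 43 − 41 = 2 for the blank.
The known cells in row 2 total 44, leaving 43 − 44 = -1 for the blank.

k = -1, a = 2, x = 11, z = 13, m = 9, p = -3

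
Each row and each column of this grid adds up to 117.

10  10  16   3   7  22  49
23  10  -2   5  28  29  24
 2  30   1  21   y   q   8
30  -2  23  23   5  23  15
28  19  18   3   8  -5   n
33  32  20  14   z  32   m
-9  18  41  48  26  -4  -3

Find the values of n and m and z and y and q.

Row 5 has 28 + 19 + 18 + 3 + 8 − 5 = 71; the blank must be 117 − 71 = 46.
Column 7 has 49 + 24 + 8 + 15 + 46 − 3 = 139; the blank must be 117 − 139 = -22.
Row 6 has 33 + 32 + 20 + 14 + 32 − 22 = 109; the blank must be 117 − 109 = 8.
Column 5 has 7 + 28 + 5 + 8 + 8 + 26 = 82; the blank must be 117 − 82 = 35.
Row 3 has 2 + 30 + 1 + 21 + 35 + 8 = 97; the blank must be 117 − 97 = 20.

n = 46, m = -22, z = 8, y = 35, q = 20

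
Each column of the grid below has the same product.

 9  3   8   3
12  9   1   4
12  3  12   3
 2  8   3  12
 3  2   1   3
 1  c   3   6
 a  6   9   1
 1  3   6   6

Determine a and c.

a = 6, c = 2

Columns 3 and 4 each multiply to 46656, so every column has product 46656.
Column 1: 9×12×12×2×3×1×1 = 7776, so the missing entry is 46656 ÷ 7776 = 6.
Column 2: 3×9×3×8×2×6×3 = 23328, so the missing entry is 46656 ÷ 23328 = 2.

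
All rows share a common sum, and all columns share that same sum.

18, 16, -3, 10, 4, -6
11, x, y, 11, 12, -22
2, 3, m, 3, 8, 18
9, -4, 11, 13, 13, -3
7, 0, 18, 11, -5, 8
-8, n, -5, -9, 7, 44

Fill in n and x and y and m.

n = 10, x = 14, y = 13, m = 5

Rows 1 and 4 both sum to 39, so that's the common total.
Row 6: -8 − 5 − 9 + 7 + 44 = 29, so its missing entry is 39 − 29 = 10.
Column 2: 16 + 3 − 4 + 0 + 10 = 25, so its missing entry is 39 − 25 = 14.
Row 2: 11 + 14 + 11 + 12 − 22 = 26, so its missing entry is 39 − 26 = 13.
Row 3: 2 + 3 + 3 + 8 + 18 = 34, so its missing entry is 39 − 34 = 5.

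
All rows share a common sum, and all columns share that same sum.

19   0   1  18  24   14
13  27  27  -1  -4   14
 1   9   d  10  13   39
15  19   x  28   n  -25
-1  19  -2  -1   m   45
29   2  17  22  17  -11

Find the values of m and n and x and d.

m = 16, n = 10, x = 29, d = 4

Rows 1 and 2 both sum to 76, so that's the common total.
The known cells in row 5 total 60, leaving 76 − 60 = 16 for the blank.
The known cells in column 5 total 66, leaving 76 − 66 = 10 for the blank.
The known cells in row 4 total 47, leaving 76 − 47 = 29 for the blank.
The known cells in row 3 total 72, leaving 76 − 72 = 4 for the blank.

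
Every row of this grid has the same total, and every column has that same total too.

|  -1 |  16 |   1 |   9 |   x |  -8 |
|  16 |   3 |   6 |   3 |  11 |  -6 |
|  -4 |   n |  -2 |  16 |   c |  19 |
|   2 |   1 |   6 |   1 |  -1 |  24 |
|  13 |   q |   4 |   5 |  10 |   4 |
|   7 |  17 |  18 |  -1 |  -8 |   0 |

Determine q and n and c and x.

q = -3, n = -1, c = 5, x = 16

Rows 2 and 4 both sum to 33, so that's the common total.
Row 5: 13 + 4 + 5 + 10 + 4 = 36, so its missing entry is 33 − 36 = -3.
Column 2: 16 + 3 + 1 − 3 + 17 = 34, so its missing entry is 33 − 34 = -1.
Row 3: -4 − 1 − 2 + 16 + 19 = 28, so its missing entry is 33 − 28 = 5.
Row 1: -1 + 16 + 1 + 9 − 8 = 17, so its missing entry is 33 − 17 = 16.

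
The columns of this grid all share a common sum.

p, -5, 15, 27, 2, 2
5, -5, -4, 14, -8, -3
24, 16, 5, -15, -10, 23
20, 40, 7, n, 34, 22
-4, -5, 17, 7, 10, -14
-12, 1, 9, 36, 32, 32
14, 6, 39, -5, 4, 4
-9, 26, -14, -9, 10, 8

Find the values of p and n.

Column 3 sums to 74 and so does column 5; that's the common total.
In column 1 the known cells total 38, leaving 74 − 38 = 36.
In column 4 the known cells total 55, leaving 74 − 55 = 19.

p = 36, n = 19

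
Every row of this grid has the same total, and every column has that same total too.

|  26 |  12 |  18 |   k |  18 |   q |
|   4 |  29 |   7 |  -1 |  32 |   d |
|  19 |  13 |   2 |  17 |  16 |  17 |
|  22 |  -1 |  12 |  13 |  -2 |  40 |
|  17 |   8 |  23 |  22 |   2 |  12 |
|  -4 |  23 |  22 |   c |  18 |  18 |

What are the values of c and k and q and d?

c = 7, k = 26, q = -16, d = 13

Rows 3 and 4 both sum to 84, so that's the common total.
Row 6: -4 + 23 + 22 + 18 + 18 = 77, so its missing entry is 84 − 77 = 7.
Column 4: -1 + 17 + 13 + 22 + 7 = 58, so its missing entry is 84 − 58 = 26.
Row 1: 26 + 12 + 18 + 26 + 18 = 100, so its missing entry is 84 − 100 = -16.
Row 2: 4 + 29 + 7 − 1 + 32 = 71, so its missing entry is 84 − 71 = 13.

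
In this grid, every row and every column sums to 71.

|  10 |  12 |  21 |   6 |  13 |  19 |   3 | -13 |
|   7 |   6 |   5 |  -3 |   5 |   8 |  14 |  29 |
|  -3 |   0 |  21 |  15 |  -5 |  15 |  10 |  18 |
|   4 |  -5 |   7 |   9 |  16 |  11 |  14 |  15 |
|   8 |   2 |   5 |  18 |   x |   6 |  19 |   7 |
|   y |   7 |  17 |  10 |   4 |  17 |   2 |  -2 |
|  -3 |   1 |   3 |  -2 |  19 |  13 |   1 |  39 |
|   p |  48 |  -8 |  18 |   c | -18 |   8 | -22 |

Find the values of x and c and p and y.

x = 6, c = 13, p = 32, y = 16

Row 5: 8 + 2 + 5 + 18 + 6 + 19 + 7 = 65, so its missing entry is 71 − 65 = 6.
Column 5: 13 + 5 − 5 + 16 + 6 + 4 + 19 = 58, so its missing entry is 71 − 58 = 13.
Row 8: 48 − 8 + 18 + 13 − 18 + 8 − 22 = 39, so its missing entry is 71 − 39 = 32.
Row 6: 7 + 17 + 10 + 4 + 17 + 2 − 2 = 55, so its missing entry is 71 − 55 = 16.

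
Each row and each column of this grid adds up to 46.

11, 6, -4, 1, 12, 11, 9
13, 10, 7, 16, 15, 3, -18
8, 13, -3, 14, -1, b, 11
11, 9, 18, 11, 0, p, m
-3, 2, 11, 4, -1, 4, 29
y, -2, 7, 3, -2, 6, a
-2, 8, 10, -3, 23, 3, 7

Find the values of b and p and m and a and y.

b = 4, p = 15, m = -18, a = 26, y = 8

Column 1: 11 + 13 + 8 + 11 − 3 − 2 = 38, so its missing entry is 46 − 38 = 8.
Row 6: 8 − 2 + 7 + 3 − 2 + 6 = 20, so its missing entry is 46 − 20 = 26.
Column 7: 9 − 18 + 11 + 29 + 26 + 7 = 64, so its missing entry is 46 − 64 = -18.
Row 3: 8 + 13 − 3 + 14 − 1 + 11 = 42, so its missing entry is 46 − 42 = 4.
Row 4: 11 + 9 + 18 + 11 + 0 − 18 = 31, so its missing entry is 46 − 31 = 15.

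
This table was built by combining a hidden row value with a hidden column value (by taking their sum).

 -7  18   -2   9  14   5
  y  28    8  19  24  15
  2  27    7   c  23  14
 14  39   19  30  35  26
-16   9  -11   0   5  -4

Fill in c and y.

c = 18, y = 3

The difference between any two rows is the same in every column — this is an addition table with the headers hidden.
Row 3 minus row 1 is 23 − 14 = 9, so its entry in column 4 is 9 + 9 = 18.
Row 2 minus row 1 is 24 − 14 = 10, so its entry in column 1 is -7 + 10 = 3.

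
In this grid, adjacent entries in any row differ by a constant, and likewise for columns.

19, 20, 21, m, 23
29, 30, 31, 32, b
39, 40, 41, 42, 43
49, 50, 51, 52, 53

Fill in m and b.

m = 22, b = 33

Along each row the entries change by 1 per step; down each column they change by 10.
Row 1: from 19 at column 1, stepping by 1 to column 4 gives 22.
Row 2: from 29 at column 1, stepping by 1 to column 5 gives 33.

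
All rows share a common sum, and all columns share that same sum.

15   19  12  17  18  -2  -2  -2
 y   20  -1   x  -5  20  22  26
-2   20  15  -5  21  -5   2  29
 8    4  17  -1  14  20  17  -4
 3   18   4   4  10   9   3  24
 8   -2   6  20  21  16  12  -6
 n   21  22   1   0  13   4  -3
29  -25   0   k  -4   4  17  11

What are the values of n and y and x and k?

n = 17, y = -3, x = -4, k = 43

Rows 1 and 3 both sum to 75, so that's the common total.
Row 8 has 29 − 25 + 0 − 4 + 4 + 17 + 11 = 32; the blank must be 75 − 32 = 43.
Column 4 has 17 − 5 − 1 + 4 + 20 + 1 + 43 = 79; the blank must be 75 − 79 = -4.
Row 2 has 20 − 1 − 4 − 5 + 20 + 22 + 26 = 78; the blank must be 75 − 78 = -3.
Row 7 has 21 + 22 + 1 + 0 + 13 + 4 − 3 = 58; the blank must be 75 − 58 = 17.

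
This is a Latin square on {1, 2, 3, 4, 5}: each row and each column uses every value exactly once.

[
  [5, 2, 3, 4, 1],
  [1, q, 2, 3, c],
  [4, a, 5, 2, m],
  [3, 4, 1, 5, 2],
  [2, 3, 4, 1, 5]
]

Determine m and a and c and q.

For row 2, column 2: row 2 is missing {4, 5} and column 2 is missing {1, 5}; that leaves 5.
At (row 3, col 2): column 2 already has {2, 3, 4, 5}, so the value is 1.
At (row 3, col 5): row 3 already has {1, 2, 4, 5}, so the value is 3.
At (row 2, col 5): row 2 already has {1, 2, 3, 5}, so the value is 4.

m = 3, a = 1, c = 4, q = 5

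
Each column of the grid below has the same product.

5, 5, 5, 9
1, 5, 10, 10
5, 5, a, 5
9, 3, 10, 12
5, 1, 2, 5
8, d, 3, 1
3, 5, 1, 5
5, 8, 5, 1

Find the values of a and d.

Columns 1 and 4 each multiply to 135000, so every column has product 135000.
Column 3: 5×10×10×2×3×1×5 = 15000, so the missing entry is 135000 ÷ 15000 = 9.
Column 2: 5×5×5×3×1×5×8 = 15000, so the missing entry is 135000 ÷ 15000 = 9.

a = 9, d = 9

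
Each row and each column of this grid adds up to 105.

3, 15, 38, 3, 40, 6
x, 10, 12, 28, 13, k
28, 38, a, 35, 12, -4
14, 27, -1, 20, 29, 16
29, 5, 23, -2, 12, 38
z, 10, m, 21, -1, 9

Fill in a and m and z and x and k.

The known cells in column 6 total 65, leaving 105 − 65 = 40 for the blank.
The known cells in row 3 total 109, leaving 105 − 109 = -4 for the blank.
The known cells in row 2 total 103, leaving 105 − 103 = 2 for the blank.
The known cells in column 1 total 76, leaving 105 − 76 = 29 for the blank.
The known cells in row 6 total 68, leaving 105 − 68 = 37 for the blank.

a = -4, m = 37, z = 29, x = 2, k = 40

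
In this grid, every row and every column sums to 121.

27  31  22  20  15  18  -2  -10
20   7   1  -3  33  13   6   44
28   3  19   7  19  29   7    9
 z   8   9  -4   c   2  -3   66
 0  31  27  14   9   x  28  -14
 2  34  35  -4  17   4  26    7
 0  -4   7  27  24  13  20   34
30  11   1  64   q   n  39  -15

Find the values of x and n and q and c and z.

x = 26, n = 16, q = -25, c = 29, z = 14

The known cells in column 1 total 107, leaving 121 − 107 = 14 for the blank.
The known cells in row 4 total 92, leaving 121 − 92 = 29 for the blank.
The known cells in column 5 total 146, leaving 121 − 146 = -25 for the blank.
The known cells in row 5 total 95, leaving 121 − 95 = 26 for the blank.
The known cells in row 8 total 105, leaving 121 − 105 = 16 for the blank.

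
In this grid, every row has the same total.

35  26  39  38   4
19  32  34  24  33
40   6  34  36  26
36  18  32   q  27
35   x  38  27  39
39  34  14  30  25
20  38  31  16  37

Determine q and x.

Row 1 sums to 142 and so does row 6; that's the common total.
In row 4 the known cells total 113, leaving 142 − 113 = 29.
In row 5 the known cells total 139, leaving 142 − 139 = 3.

q = 29, x = 3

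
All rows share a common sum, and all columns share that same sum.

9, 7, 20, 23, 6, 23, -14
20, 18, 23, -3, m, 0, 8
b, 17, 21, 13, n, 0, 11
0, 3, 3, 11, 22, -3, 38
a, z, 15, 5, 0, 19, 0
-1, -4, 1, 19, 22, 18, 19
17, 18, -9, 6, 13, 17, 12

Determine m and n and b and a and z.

m = 8, n = 3, b = 9, a = 20, z = 15

Rows 1 and 4 both sum to 74, so that's the common total.
Row 2: 20 + 18 + 23 − 3 + 0 + 8 = 66, so its missing entry is 74 − 66 = 8.
Column 5: 6 + 8 + 22 + 0 + 22 + 13 = 71, so its missing entry is 74 − 71 = 3.
Row 3: 17 + 21 + 13 + 3 + 0 + 11 = 65, so its missing entry is 74 − 65 = 9.
Column 1: 9 + 20 + 9 + 0 − 1 + 17 = 54, so its missing entry is 74 − 54 = 20.
Row 5: 20 + 15 + 5 + 0 + 19 + 0 = 59, so its missing entry is 74 − 59 = 15.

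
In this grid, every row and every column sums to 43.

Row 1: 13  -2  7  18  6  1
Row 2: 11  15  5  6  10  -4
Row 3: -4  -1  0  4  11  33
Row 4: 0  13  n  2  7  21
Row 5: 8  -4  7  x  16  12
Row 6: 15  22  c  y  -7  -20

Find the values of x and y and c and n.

Row 4: 0 + 13 + 2 + 7 + 21 = 43, so its missing entry is 43 − 43 = 0.
Column 3: 7 + 5 + 0 + 0 + 7 = 19, so its missing entry is 43 − 19 = 24.
Row 6: 15 + 22 + 24 − 7 − 20 = 34, so its missing entry is 43 − 34 = 9.
Row 5: 8 − 4 + 7 + 16 + 12 = 39, so its missing entry is 43 − 39 = 4.

x = 4, y = 9, c = 24, n = 0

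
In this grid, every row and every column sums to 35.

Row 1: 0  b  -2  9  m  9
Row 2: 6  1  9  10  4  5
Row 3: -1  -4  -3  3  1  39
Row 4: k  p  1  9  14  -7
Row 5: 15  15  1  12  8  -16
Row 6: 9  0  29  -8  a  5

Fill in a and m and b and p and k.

The known cells in row 6 total 35, leaving 35 − 35 = 0 for the blank.
The known cells in column 5 total 27, leaving 35 − 27 = 8 for the blank.
The known cells in row 1 total 24, leaving 35 − 24 = 11 for the blank.
The known cells in column 2 total 23, leaving 35 − 23 = 12 for the blank.
The known cells in row 4 total 29, leaving 35 − 29 = 6 for the blank.

a = 0, m = 8, b = 11, p = 12, k = 6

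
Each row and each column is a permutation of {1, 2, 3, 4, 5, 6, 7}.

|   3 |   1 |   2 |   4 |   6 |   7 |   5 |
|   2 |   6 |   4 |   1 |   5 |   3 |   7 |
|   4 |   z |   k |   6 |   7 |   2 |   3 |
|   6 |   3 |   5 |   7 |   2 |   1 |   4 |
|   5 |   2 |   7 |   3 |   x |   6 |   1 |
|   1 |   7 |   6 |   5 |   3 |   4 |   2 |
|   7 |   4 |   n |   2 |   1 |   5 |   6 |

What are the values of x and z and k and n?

Cell (5,5): row 5 already has {1, 2, 3, 5, 6, 7} → 4.
Cell (7,3): row 7 already has {1, 2, 4, 5, 6, 7} → 3.
For row 3, column 2: column 2 already has {1, 2, 3, 4, 6, 7}; that leaves 5.
For row 3, column 3: row 3 already has {2, 3, 4, 5, 6, 7}; that leaves 1.

x = 4, z = 5, k = 1, n = 3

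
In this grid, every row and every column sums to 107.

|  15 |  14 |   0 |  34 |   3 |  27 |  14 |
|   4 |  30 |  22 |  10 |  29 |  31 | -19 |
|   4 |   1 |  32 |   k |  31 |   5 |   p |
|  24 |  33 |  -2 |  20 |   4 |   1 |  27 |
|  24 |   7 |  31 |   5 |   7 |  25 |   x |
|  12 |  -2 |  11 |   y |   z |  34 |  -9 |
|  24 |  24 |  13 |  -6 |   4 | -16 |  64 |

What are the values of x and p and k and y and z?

Column 5 has 3 + 29 + 31 + 4 + 7 + 4 = 78; the blank must be 107 − 78 = 29.
Row 5 has 24 + 7 + 31 + 5 + 7 + 25 = 99; the blank must be 107 − 99 = 8.
Column 7 has 14 − 19 + 27 + 8 − 9 + 64 = 85; the blank must be 107 − 85 = 22.
Row 3 has 4 + 1 + 32 + 31 + 5 + 22 = 95; the blank must be 107 − 95 = 12.
Row 6 has 12 − 2 + 11 + 29 + 34 − 9 = 75; the blank must be 107 − 75 = 32.

x = 8, p = 22, k = 12, y = 32, z = 29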